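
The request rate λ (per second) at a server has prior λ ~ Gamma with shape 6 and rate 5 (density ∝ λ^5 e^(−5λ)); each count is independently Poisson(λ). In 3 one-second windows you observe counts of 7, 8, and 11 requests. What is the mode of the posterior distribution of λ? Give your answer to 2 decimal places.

Σxᵢ = 7+8+11 = 26, with n = 3.
Posterior ∝ λ^5e^(−5λ) · λ^26e^(−3λ) = λ^31e^(−8λ), i.e. Gamma(shape=32, rate=8).
The mode of a Gamma(a, b) with a ≥ 1 (shape–rate) is (a−1)/b = 31/8 ≈ 3.88.

λ̂_MAP = 3.88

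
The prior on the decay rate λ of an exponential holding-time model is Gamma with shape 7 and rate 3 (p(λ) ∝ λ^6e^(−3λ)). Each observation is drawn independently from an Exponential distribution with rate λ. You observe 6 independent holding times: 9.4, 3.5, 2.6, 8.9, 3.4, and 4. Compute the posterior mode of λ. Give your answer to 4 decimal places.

λ̂_MAP = 0.3448

The Exponential(rate=λ) likelihood is ∝ λ^n e^(−λΣtᵢ). Here n = 6 and Σtᵢ = 9.4 + 3.5 + 2.6 + 8.9 + 3.4 + 4 = 31.8.
Posterior ∝ λ^6e^(−3λ) · λ^6e^(−31.8λ) = λ^12e^(−34.8λ), i.e. Gamma(13, 34.8).
Mode = (a−1)/b = 12/34.8 ≈ 0.3448.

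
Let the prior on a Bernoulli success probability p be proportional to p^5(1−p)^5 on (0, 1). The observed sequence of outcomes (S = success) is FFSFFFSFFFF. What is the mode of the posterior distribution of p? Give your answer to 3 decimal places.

p̂_MAP = 0.333

The prior density ∝ p^5(1−p)^5 is the kernel of Beta(6, 6).
Data: 2 successes in 11 trials (from the sequence). The binomial likelihood contributes p^2(1−p)^9, so the posterior is Beta(6+2, 6+9) = Beta(8, 15).
For Beta(a, b) with a, b > 1 the mode is (a−1)/(a+b−2) = 7/21 ≈ 0.333.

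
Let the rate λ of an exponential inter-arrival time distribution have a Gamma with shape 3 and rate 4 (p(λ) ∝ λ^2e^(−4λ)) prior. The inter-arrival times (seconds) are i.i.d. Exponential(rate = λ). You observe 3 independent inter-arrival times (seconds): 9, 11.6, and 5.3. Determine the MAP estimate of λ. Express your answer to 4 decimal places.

λ̂_MAP = 0.1672

The Exponential(rate=λ) likelihood is ∝ λ^n e^(−λΣtᵢ). Here n = 3 and Σtᵢ = 9 + 11.6 + 5.3 = 25.9.
Posterior ∝ λ^2e^(−4λ) · λ^3e^(−25.9λ) = λ^5e^(−29.9λ), i.e. Gamma(6, 29.9).
Mode = (a−1)/b = 5/29.9 ≈ 0.1672.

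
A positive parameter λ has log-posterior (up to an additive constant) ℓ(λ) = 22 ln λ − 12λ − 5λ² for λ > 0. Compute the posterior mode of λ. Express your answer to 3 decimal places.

λ̂_MAP = 1.000

ℓ'(λ) = 22/λ − 12 − 10λ. Setting this to zero and multiplying by λ: 10λ² + 12λ − 22 = 0.
λ = (−12 + √(12² + 4·10·22)) / (2·10) = (−12 + √1024) / 20 = (−12 + 32)/20 = 1.
ℓ''(λ) = −22/λ² − 10 < 0, confirming a maximum.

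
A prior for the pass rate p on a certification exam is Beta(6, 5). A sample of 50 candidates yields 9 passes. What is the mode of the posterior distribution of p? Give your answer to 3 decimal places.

Prior: Beta(6, 5).
Data: 9 successes in 50 trials. The binomial likelihood contributes p^9(1−p)^41, so the posterior is Beta(6+9, 5+41) = Beta(15, 46).
For Beta(a, b) with a, b > 1 the mode is (a−1)/(a+b−2) = 14/59 ≈ 0.237.

p̂_MAP = 0.237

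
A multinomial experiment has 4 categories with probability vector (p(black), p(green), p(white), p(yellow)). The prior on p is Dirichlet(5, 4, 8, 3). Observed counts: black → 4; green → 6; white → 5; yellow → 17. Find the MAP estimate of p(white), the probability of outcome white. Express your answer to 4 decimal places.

MAP estimate of p(white) = 0.2500

The posterior is Dirichlet(αᵢ + nᵢ) = Dirichlet(9, 10, 13, 20).
For a Dirichlet(a₁,…,a_K) with all aᵢ > 1, the mode has j-th component (aⱼ − 1)/(Σaᵢ − K).
Here Σaᵢ = 52 and K = 4, so p(white) = (13 − 1)/(52 − 4) = 12/48 ≈ 0.2500.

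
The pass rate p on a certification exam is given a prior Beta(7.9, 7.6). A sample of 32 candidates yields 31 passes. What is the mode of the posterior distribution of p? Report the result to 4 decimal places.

Prior: Beta(7.9, 7.6).
Data: 31 successes in 32 trials. The binomial likelihood contributes p^31(1−p)^1, so the posterior is Beta(7.9+31, 7.6+1) = Beta(38.9, 8.6).
For Beta(a, b) with a, b > 1 the mode is (a−1)/(a+b−2) = 37.9/45.5 ≈ 0.8330.

p̂_MAP = 0.8330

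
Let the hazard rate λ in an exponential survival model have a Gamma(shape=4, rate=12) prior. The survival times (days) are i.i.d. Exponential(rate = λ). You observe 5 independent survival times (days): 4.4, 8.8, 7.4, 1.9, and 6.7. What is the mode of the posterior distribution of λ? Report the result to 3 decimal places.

The Exponential(rate=λ) likelihood is ∝ λ^n e^(−λΣtᵢ). Here n = 5 and Σtᵢ = 4.4 + 8.8 + 7.4 + 1.9 + 6.7 = 29.2.
Posterior ∝ λ^3e^(−12λ) · λ^5e^(−29.2λ) = λ^8e^(−41.2λ), i.e. Gamma(9, 41.2).
Mode = (a−1)/b = 8/41.2 ≈ 0.194.

λ̂_MAP = 0.194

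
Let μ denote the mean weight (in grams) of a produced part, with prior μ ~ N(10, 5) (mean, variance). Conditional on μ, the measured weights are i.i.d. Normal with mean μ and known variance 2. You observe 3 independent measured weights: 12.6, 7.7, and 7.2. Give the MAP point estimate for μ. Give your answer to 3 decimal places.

μ̂_MAP = 9.265

n = 3; x̄ = (12.6 + 7.7 + 7.2)/3 = 27.5/3 = 55/6 ≈ 9.1667.
For a Normal prior and Normal likelihood with known variance, the posterior is Normal; its mode equals its mean, the precision-weighted average.
Prior precision 1/σ₀² = 1/5 = 0.2; data precision n/σ² = 3/2 = 1.5.
μ̂ = (0.2·10 + 1.5·(55/6)) / (0.2 + 1.5) = 15.75/1.7 = 315/34 ≈ 9.265.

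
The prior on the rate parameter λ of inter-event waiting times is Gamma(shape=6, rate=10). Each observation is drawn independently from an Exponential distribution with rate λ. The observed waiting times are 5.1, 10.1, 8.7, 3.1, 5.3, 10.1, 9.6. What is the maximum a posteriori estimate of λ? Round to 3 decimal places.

The Exponential(rate=λ) likelihood is ∝ λ^n e^(−λΣtᵢ). Here n = 7 and Σtᵢ = 5.1 + 10.1 + 8.7 + 3.1 + 5.3 + 10.1 + 9.6 = 52.
Posterior ∝ λ^5e^(−10λ) · λ^7e^(−52λ) = λ^12e^(−62λ), i.e. Gamma(13, 62).
Mode = (a−1)/b = 12/62 ≈ 0.194.

λ̂_MAP = 0.194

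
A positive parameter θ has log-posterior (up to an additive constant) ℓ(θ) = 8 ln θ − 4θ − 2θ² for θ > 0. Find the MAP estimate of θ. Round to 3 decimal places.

ℓ'(θ) = 8/θ − 4 − 4θ. Setting this to zero and multiplying by θ: 4θ² + 4θ − 8 = 0.
θ = (−4 + √(4² + 4·4·8)) / (2·4) = (−4 + √144) / 8 = (−4 + 12)/8 = 1.
ℓ''(θ) = −8/θ² − 4 < 0, confirming a maximum.

θ̂_MAP = 1.000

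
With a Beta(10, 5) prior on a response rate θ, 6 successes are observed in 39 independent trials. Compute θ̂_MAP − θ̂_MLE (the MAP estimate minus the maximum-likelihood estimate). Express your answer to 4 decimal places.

Posterior is Beta(16, 38); MAP = (16−1)/(54−2) = 15/52 ≈ 0.28846.
MLE ignores the prior: θ̂_MLE = k/n = 6/39 ≈ 0.15385.
Difference = 15/52 − 6/39 = 7/52 ≈ 0.1346.

MAP − MLE = 0.1346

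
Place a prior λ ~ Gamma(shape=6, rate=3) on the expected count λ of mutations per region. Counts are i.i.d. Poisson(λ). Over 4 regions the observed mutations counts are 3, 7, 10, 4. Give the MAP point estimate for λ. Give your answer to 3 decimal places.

λ̂_MAP = 4.143

Σxᵢ = 3+7+10+4 = 24, with n = 4.
Posterior ∝ λ^5e^(−3λ) · λ^24e^(−4λ) = λ^29e^(−7λ), i.e. Gamma(shape=30, rate=7).
The mode of a Gamma(a, b) with a ≥ 1 (shape–rate) is (a−1)/b = 29/7 ≈ 4.143.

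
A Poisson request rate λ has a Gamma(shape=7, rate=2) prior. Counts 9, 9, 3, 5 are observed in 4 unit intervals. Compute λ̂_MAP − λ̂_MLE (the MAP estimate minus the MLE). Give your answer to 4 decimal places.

Σxᵢ = 26. Posterior is Gamma(33, 6); MAP = (33−1)/6 = 32/6 ≈ 5.33333.
MLE = x̄ = 26/4 ≈ 6.50000.
Difference = 32/6 − 26/4 = -7/6 ≈ -1.1667.

MAP − MLE = -1.1667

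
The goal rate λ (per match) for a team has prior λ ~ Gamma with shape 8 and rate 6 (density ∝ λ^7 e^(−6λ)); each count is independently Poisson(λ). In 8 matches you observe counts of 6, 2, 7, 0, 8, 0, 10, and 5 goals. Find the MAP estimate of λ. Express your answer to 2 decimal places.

Σxᵢ = 6+2+7+0+8+0+10+5 = 38, with n = 8.
Posterior ∝ λ^7e^(−6λ) · λ^38e^(−8λ) = λ^45e^(−14λ), i.e. Gamma(shape=46, rate=14).
The mode of a Gamma(a, b) with a ≥ 1 (shape–rate) is (a−1)/b = 45/14 ≈ 3.21.

λ̂_MAP = 3.21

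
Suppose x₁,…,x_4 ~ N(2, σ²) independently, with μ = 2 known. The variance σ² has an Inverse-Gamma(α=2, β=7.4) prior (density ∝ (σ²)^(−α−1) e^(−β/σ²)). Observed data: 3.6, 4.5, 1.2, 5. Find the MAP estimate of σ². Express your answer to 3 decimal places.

σ̂²_MAP = 3.325

Sum of squared deviations about the known mean: SS = (3.6−2)² + (4.5−2)² + (1.2−2)² + (5−2)² = 18.45.
The Normal likelihood contributes (σ²)^(−n/2) exp(−SS/(2σ²)), so the posterior is Inverse-Gamma(α + n/2, β + SS/2) = Inverse-Gamma(4, 16.625).
The mode of Inverse-Gamma(a, b) is b/(a+1) = 16.625/5 ≈ 3.325.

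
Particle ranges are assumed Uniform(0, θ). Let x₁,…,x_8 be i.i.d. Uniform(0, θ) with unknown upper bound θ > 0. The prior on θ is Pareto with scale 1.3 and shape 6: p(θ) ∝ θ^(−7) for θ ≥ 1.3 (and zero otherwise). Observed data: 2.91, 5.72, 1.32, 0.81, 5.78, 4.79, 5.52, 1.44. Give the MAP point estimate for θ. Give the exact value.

θ̂_MAP = 5.78

The Uniform(0, θ) likelihood is θ^(−n) for θ ≥ max(xᵢ), zero otherwise. Here max(xᵢ) = 5.78.
Posterior ∝ θ^(−7) · θ^(−8) = θ^(−15) on θ ≥ max(1.3, 5.78) = 5.78.
This density is strictly decreasing in θ, so the posterior mode lies at the lower boundary of the support.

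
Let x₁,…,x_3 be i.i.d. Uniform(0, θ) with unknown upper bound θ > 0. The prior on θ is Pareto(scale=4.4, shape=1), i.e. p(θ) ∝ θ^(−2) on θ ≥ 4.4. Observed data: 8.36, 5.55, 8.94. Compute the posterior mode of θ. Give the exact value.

The Uniform(0, θ) likelihood is θ^(−n) for θ ≥ max(xᵢ), zero otherwise. Here max(xᵢ) = 8.94.
Posterior ∝ θ^(−2) · θ^(−3) = θ^(−5) on θ ≥ max(4.4, 8.94) = 8.94.
This density is strictly decreasing in θ, so the posterior mode lies at the lower boundary of the support.

θ̂_MAP = 8.94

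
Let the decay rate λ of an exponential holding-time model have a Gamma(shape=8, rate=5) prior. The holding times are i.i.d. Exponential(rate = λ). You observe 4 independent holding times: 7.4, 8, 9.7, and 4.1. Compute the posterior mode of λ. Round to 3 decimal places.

The Exponential(rate=λ) likelihood is ∝ λ^n e^(−λΣtᵢ). Here n = 4 and Σtᵢ = 7.4 + 8 + 9.7 + 4.1 = 29.2.
Posterior ∝ λ^7e^(−5λ) · λ^4e^(−29.2λ) = λ^11e^(−34.2λ), i.e. Gamma(12, 34.2).
Mode = (a−1)/b = 11/34.2 ≈ 0.322.

λ̂_MAP = 0.322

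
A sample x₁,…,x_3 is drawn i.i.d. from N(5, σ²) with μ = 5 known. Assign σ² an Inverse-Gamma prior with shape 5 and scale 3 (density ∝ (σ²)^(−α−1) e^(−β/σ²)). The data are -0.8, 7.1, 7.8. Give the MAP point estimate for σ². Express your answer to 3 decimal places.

Sum of squared deviations about the known mean: SS = (-0.8−5)² + (7.1−5)² + (7.8−5)² = 45.89.
The Normal likelihood contributes (σ²)^(−n/2) exp(−SS/(2σ²)), so the posterior is Inverse-Gamma(α + n/2, β + SS/2) = Inverse-Gamma(6.5, 25.945).
The mode of Inverse-Gamma(a, b) is b/(a+1) = 25.945/7.5 ≈ 3.459.

σ̂²_MAP = 3.459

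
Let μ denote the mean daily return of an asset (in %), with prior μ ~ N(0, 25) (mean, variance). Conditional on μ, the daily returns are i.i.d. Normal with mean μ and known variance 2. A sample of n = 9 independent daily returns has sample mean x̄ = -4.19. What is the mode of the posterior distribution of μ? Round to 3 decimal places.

μ̂_MAP = -4.153

n = 9, x̄ = -4.19.
For a Normal prior and Normal likelihood with known variance, the posterior is Normal; its mode equals its mean, the precision-weighted average.
Prior precision 1/σ₀² = 1/25 = 0.04; data precision n/σ² = 9/2 = 4.5.
μ̂ = (0.04·0 + 4.5·(-4.19)) / (0.04 + 4.5) = (-18.855)/4.54 = -3771/908 ≈ -4.153.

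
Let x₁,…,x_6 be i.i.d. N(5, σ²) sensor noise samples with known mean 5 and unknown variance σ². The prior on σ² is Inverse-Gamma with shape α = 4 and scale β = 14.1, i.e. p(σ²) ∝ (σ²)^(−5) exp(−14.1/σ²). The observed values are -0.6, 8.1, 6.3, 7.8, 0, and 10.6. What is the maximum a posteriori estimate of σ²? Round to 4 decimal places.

σ̂²_MAP = 8.4413

Sum of squared deviations about the known mean: SS = (-0.6−5)² + (8.1−5)² + (6.3−5)² + (7.8−5)² + (0−5)² + (10.6−5)² = 106.86.
The Normal likelihood contributes (σ²)^(−n/2) exp(−SS/(2σ²)), so the posterior is Inverse-Gamma(α + n/2, β + SS/2) = Inverse-Gamma(7, 67.53).
The mode of Inverse-Gamma(a, b) is b/(a+1) = 67.53/8 ≈ 8.4413.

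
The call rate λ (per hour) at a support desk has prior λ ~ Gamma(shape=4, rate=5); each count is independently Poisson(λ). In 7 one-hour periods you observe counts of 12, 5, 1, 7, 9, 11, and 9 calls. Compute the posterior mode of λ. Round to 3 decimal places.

Σxᵢ = 12+5+1+7+9+11+9 = 54, with n = 7.
Posterior ∝ λ^3e^(−5λ) · λ^54e^(−7λ) = λ^57e^(−12λ), i.e. Gamma(shape=58, rate=12).
The mode of a Gamma(a, b) with a ≥ 1 (shape–rate) is (a−1)/b = 57/12 ≈ 4.750.

λ̂_MAP = 4.750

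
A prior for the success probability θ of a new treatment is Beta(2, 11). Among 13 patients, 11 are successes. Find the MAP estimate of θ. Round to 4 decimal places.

Prior: Beta(2, 11).
Data: 11 successes in 13 trials. The binomial likelihood contributes θ^11(1−θ)^2, so the posterior is Beta(2+11, 11+2) = Beta(13, 13).
For Beta(a, b) with a, b > 1 the mode is (a−1)/(a+b−2) = 12/24 ≈ 0.5000.

θ̂_MAP = 0.5000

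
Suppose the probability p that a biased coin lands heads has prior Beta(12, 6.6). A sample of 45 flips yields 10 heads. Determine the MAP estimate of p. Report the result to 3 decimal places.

Prior: Beta(12, 6.6).
Data: 10 successes in 45 trials. The binomial likelihood contributes p^10(1−p)^35, so the posterior is Beta(12+10, 6.6+35) = Beta(22, 41.6).
For Beta(a, b) with a, b > 1 the mode is (a−1)/(a+b−2) = 21/61.6 ≈ 0.341.

p̂_MAP = 0.341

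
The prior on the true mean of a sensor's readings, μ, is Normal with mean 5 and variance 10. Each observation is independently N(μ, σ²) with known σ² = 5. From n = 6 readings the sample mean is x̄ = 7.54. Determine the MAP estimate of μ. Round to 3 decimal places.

n = 6, x̄ = 7.54.
For a Normal prior and Normal likelihood with known variance, the posterior is Normal; its mode equals its mean, the precision-weighted average.
Prior precision 1/σ₀² = 1/10 = 0.1; data precision n/σ² = 6/5 = 1.2.
μ̂ = (0.1·5 + 1.2·7.54) / (0.1 + 1.2) = 9.548/1.3 = 2387/325 ≈ 7.345.

μ̂_MAP = 7.345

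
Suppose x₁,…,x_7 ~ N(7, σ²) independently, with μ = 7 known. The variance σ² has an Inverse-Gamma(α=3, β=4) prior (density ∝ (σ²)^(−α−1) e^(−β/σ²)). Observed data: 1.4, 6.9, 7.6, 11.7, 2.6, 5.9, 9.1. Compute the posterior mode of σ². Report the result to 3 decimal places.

Sum of squared deviations about the known mean: SS = (1.4−7)² + (6.9−7)² + (7.6−7)² + (11.7−7)² + (2.6−7)² + (5.9−7)² + (9.1−7)² = 78.8.
The Normal likelihood contributes (σ²)^(−n/2) exp(−SS/(2σ²)), so the posterior is Inverse-Gamma(α + n/2, β + SS/2) = Inverse-Gamma(6.5, 43.4).
The mode of Inverse-Gamma(a, b) is b/(a+1) = 43.4/7.5 ≈ 5.787.

σ̂²_MAP = 5.787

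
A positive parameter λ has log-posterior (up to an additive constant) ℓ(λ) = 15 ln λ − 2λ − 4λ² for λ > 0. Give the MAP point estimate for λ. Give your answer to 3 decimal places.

λ̂_MAP = 1.250

ℓ'(λ) = 15/λ − 2 − 8λ. Setting this to zero and multiplying by λ: 8λ² + 2λ − 15 = 0.
λ = (−2 + √(2² + 4·8·15)) / (2·8) = (−2 + √484) / 16 = (−2 + 22)/16 = 5/4.
ℓ''(λ) = −15/λ² − 8 < 0, confirming a maximum.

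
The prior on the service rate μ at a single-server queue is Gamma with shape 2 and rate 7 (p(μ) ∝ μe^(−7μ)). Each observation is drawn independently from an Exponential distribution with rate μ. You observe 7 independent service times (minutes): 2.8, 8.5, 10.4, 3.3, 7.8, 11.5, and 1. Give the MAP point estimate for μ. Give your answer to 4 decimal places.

The Exponential(rate=μ) likelihood is ∝ μ^n e^(−μΣtᵢ). Here n = 7 and Σtᵢ = 2.8 + 8.5 + 10.4 + 3.3 + 7.8 + 11.5 + 1 = 45.3.
Posterior ∝ μe^(−7μ) · μ^7e^(−45.3μ) = μ^8e^(−52.3μ), i.e. Gamma(9, 52.3).
Mode = (a−1)/b = 8/52.3 ≈ 0.1530.

μ̂_MAP = 0.1530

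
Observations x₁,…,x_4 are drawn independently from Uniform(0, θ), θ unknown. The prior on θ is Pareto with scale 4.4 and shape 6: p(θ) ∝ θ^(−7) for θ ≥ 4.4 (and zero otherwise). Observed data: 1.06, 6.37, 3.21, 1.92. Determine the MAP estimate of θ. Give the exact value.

The Uniform(0, θ) likelihood is θ^(−n) for θ ≥ max(xᵢ), zero otherwise. Here max(xᵢ) = 6.37.
Posterior ∝ θ^(−7) · θ^(−4) = θ^(−11) on θ ≥ max(4.4, 6.37) = 6.37.
This density is strictly decreasing in θ, so the posterior mode lies at the lower boundary of the support.

θ̂_MAP = 6.37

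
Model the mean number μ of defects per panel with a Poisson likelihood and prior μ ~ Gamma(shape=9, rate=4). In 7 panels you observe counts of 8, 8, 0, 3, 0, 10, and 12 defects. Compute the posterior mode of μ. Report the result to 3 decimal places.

μ̂_MAP = 4.455

Σxᵢ = 8+8+0+3+0+10+12 = 41, with n = 7.
Posterior ∝ μ^8e^(−4μ) · μ^41e^(−7μ) = μ^49e^(−11μ), i.e. Gamma(shape=50, rate=11).
The mode of a Gamma(a, b) with a ≥ 1 (shape–rate) is (a−1)/b = 49/11 ≈ 4.455.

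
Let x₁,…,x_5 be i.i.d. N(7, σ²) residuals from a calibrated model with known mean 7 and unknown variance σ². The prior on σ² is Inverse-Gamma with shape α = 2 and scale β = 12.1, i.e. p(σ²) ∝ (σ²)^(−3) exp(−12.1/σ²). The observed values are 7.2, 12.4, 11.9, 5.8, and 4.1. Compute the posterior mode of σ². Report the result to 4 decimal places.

σ̂²_MAP = 7.9327

Sum of squared deviations about the known mean: SS = (7.2−7)² + (12.4−7)² + (11.9−7)² + (5.8−7)² + (4.1−7)² = 63.06.
The Normal likelihood contributes (σ²)^(−n/2) exp(−SS/(2σ²)), so the posterior is Inverse-Gamma(α + n/2, β + SS/2) = Inverse-Gamma(4.5, 43.63).
The mode of Inverse-Gamma(a, b) is b/(a+1) = 43.63/5.5 ≈ 7.9327.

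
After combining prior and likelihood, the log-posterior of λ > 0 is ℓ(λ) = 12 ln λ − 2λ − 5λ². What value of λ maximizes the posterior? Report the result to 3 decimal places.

ℓ'(λ) = 12/λ − 2 − 10λ. Setting this to zero and multiplying by λ: 10λ² + 2λ − 12 = 0.
λ = (−2 + √(2² + 4·10·12)) / (2·10) = (−2 + √484) / 20 = (−2 + 22)/20 = 1.
ℓ''(λ) = −12/λ² − 10 < 0, confirming a maximum.

λ̂_MAP = 1.000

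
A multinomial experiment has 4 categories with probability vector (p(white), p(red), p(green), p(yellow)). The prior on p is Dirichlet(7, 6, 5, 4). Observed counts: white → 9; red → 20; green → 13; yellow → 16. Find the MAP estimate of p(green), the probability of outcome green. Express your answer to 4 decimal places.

MAP estimate of p(green) = 0.2237

The posterior is Dirichlet(αᵢ + nᵢ) = Dirichlet(16, 26, 18, 20).
For a Dirichlet(a₁,…,a_K) with all aᵢ > 1, the mode has j-th component (aⱼ − 1)/(Σaᵢ − K).
Here Σaᵢ = 80 and K = 4, so p(green) = (18 − 1)/(80 − 4) = 17/76 ≈ 0.2237.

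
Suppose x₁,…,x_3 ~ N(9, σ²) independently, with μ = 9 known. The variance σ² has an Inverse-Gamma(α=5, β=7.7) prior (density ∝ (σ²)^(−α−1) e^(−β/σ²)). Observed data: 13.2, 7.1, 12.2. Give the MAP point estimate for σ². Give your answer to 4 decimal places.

Sum of squared deviations about the known mean: SS = (13.2−9)² + (7.1−9)² + (12.2−9)² = 31.49.
The Normal likelihood contributes (σ²)^(−n/2) exp(−SS/(2σ²)), so the posterior is Inverse-Gamma(α + n/2, β + SS/2) = Inverse-Gamma(6.5, 23.445).
The mode of Inverse-Gamma(a, b) is b/(a+1) = 23.445/7.5 ≈ 3.1260.

σ̂²_MAP = 3.1260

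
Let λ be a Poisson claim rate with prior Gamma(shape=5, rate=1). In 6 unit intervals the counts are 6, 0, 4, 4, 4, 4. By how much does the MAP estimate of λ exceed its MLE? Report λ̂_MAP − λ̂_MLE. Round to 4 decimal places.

MAP − MLE = 0.0476

Σxᵢ = 22. Posterior is Gamma(27, 7); MAP = (27−1)/7 = 26/7 ≈ 3.71429.
MLE = x̄ = 22/6 ≈ 3.66667.
Difference = 26/7 − 22/6 = 1/21 ≈ 0.0476.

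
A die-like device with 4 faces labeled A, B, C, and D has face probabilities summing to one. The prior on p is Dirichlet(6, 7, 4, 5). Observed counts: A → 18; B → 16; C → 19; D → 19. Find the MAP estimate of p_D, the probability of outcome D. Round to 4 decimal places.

MAP estimate of p_D = 0.2556

The posterior is Dirichlet(αᵢ + nᵢ) = Dirichlet(24, 23, 23, 24).
For a Dirichlet(a₁,…,a_K) with all aᵢ > 1, the mode has j-th component (aⱼ − 1)/(Σaᵢ − K).
Here Σaᵢ = 94 and K = 4, so p_D = (24 − 1)/(94 − 4) = 23/90 ≈ 0.2556.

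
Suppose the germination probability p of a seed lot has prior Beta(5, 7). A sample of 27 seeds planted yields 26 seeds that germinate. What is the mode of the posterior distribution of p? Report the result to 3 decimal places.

p̂_MAP = 0.811

Prior: Beta(5, 7).
Data: 26 successes in 27 trials. The binomial likelihood contributes p^26(1−p)^1, so the posterior is Beta(5+26, 7+1) = Beta(31, 8).
For Beta(a, b) with a, b > 1 the mode is (a−1)/(a+b−2) = 30/37 ≈ 0.811.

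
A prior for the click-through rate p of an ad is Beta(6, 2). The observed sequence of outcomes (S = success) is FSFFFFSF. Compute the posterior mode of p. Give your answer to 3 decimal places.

p̂_MAP = 0.500

Prior: Beta(6, 2).
Data: 2 successes in 8 trials (from the sequence). The binomial likelihood contributes p^2(1−p)^6, so the posterior is Beta(6+2, 2+6) = Beta(8, 8).
For Beta(a, b) with a, b > 1 the mode is (a−1)/(a+b−2) = 7/14 ≈ 0.500.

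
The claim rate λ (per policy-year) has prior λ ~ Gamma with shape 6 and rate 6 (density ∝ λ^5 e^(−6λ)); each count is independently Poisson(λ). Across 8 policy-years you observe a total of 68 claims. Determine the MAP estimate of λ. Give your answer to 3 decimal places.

λ̂_MAP = 5.214

Σxᵢ = 68, n = 8.
Posterior ∝ λ^5e^(−6λ) · λ^68e^(−8λ) = λ^73e^(−14λ), i.e. Gamma(shape=74, rate=14).
The mode of a Gamma(a, b) with a ≥ 1 (shape–rate) is (a−1)/b = 73/14 ≈ 5.214.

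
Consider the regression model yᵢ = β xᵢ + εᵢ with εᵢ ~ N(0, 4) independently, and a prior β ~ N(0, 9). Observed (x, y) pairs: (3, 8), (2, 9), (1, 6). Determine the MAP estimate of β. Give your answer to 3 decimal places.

log p(β | y) = −Σ(yᵢ − βxᵢ)²/(2·4) − β²/(2·9) + const.
Setting the derivative to zero: Σxᵢ(yᵢ − βxᵢ)/4 − β/9 = 0, so β = Σxᵢyᵢ / (Σxᵢ² + σ²/τ²).
Σxᵢyᵢ = 3·8 + 2·9 + 1·6 = 48; Σxᵢ² = 14; σ²/τ² = 4/9.
β̂_MAP = 48 / (14 + 4/9) = 48/(130/9) = 216/65 ≈ 3.323.

β̂_MAP = 3.323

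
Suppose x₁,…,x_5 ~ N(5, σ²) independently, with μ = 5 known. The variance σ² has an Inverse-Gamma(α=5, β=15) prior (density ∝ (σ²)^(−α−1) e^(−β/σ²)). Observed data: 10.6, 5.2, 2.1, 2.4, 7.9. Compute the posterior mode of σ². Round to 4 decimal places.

Sum of squared deviations about the known mean: SS = (10.6−5)² + (5.2−5)² + (2.1−5)² + (2.4−5)² + (7.9−5)² = 54.98.
The Normal likelihood contributes (σ²)^(−n/2) exp(−SS/(2σ²)), so the posterior is Inverse-Gamma(α + n/2, β + SS/2) = Inverse-Gamma(7.5, 42.49).
The mode of Inverse-Gamma(a, b) is b/(a+1) = 42.49/8.5 ≈ 4.9988.

σ̂²_MAP = 4.9988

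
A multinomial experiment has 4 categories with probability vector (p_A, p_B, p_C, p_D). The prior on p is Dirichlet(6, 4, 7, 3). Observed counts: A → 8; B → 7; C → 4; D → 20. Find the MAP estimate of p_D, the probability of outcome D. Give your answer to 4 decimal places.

The posterior is Dirichlet(αᵢ + nᵢ) = Dirichlet(14, 11, 11, 23).
For a Dirichlet(a₁,…,a_K) with all aᵢ > 1, the mode has j-th component (aⱼ − 1)/(Σaᵢ − K).
Here Σaᵢ = 59 and K = 4, so p_D = (23 − 1)/(59 − 4) = 22/55 ≈ 0.4000.

MAP estimate of p_D = 0.4000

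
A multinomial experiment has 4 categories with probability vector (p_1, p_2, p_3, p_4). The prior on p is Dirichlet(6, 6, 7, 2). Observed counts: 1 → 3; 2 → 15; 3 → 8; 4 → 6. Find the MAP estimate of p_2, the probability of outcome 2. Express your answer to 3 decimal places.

The posterior is Dirichlet(αᵢ + nᵢ) = Dirichlet(9, 21, 15, 8).
For a Dirichlet(a₁,…,a_K) with all aᵢ > 1, the mode has j-th component (aⱼ − 1)/(Σaᵢ − K).
Here Σaᵢ = 53 and K = 4, so p_2 = (21 − 1)/(53 − 4) = 20/49 ≈ 0.408.

MAP estimate: 0.408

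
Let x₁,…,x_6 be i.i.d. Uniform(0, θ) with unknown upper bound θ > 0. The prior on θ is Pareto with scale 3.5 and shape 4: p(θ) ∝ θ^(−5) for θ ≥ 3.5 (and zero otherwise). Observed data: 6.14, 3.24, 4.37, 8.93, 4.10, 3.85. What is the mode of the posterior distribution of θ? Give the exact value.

θ̂_MAP = 8.93

The Uniform(0, θ) likelihood is θ^(−n) for θ ≥ max(xᵢ), zero otherwise. Here max(xᵢ) = 8.93.
Posterior ∝ θ^(−5) · θ^(−6) = θ^(−11) on θ ≥ max(3.5, 8.93) = 8.93.
This density is strictly decreasing in θ, so the posterior mode lies at the lower boundary of the support.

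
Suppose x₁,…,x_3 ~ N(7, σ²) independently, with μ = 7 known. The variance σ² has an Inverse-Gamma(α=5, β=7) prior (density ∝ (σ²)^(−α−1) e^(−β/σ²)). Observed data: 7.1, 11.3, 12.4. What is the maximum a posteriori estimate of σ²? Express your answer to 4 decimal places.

Sum of squared deviations about the known mean: SS = (7.1−7)² + (11.3−7)² + (12.4−7)² = 47.66.
The Normal likelihood contributes (σ²)^(−n/2) exp(−SS/(2σ²)), so the posterior is Inverse-Gamma(α + n/2, β + SS/2) = Inverse-Gamma(6.5, 30.83).
The mode of Inverse-Gamma(a, b) is b/(a+1) = 30.83/7.5 ≈ 4.1107.

σ̂²_MAP = 4.1107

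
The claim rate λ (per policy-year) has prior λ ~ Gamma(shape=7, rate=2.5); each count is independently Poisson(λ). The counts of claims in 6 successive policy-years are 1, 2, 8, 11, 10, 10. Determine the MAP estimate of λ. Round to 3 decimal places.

λ̂_MAP = 5.647

Σxᵢ = 1+2+8+11+10+10 = 42, with n = 6.
Posterior ∝ λ^6e^(−2.5λ) · λ^42e^(−6λ) = λ^48e^(−8.5λ), i.e. Gamma(shape=49, rate=8.5).
The mode of a Gamma(a, b) with a ≥ 1 (shape–rate) is (a−1)/b = 48/8.5 ≈ 5.647.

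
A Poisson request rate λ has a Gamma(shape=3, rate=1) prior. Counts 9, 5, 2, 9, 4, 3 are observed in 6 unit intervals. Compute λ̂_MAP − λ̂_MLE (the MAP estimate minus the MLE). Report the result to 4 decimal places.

MAP − MLE = -0.4762

Σxᵢ = 32. Posterior is Gamma(35, 7); MAP = (35−1)/7 = 34/7 ≈ 4.85714.
MLE = x̄ = 32/6 ≈ 5.33333.
Difference = 34/7 − 32/6 = -10/21 ≈ -0.4762.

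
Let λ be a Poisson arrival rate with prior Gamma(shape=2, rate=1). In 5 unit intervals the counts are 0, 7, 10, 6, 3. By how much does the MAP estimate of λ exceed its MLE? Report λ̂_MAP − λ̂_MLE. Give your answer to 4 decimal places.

MAP − MLE = -0.7000

Σxᵢ = 26. Posterior is Gamma(28, 6); MAP = (28−1)/6 = 27/6 ≈ 4.50000.
MLE = x̄ = 26/5 ≈ 5.20000.
Difference = 27/6 − 26/5 = -7/10 ≈ -0.7000.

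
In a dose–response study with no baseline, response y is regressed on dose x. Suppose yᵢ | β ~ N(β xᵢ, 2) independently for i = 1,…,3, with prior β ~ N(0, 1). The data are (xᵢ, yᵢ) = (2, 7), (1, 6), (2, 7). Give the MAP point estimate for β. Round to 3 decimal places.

log p(β | y) = −Σ(yᵢ − βxᵢ)²/(2·2) − β²/(2·1) + const.
Setting the derivative to zero: Σxᵢ(yᵢ − βxᵢ)/2 − β/1 = 0, so β = Σxᵢyᵢ / (Σxᵢ² + σ²/τ²).
Σxᵢyᵢ = 2·7 + 1·6 + 2·7 = 34; Σxᵢ² = 9; σ²/τ² = 2.
β̂_MAP = 34 / (9 + 2) = 34/11 ≈ 3.091.

β̂_MAP = 3.091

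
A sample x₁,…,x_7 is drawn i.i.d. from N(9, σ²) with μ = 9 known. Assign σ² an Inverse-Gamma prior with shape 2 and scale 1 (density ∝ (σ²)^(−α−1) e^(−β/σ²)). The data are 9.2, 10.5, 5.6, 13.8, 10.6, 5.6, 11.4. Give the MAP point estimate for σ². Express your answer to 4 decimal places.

Sum of squared deviations about the known mean: SS = (9.2−9)² + (10.5−9)² + (5.6−9)² + (13.8−9)² + (10.6−9)² + (5.6−9)² + (11.4−9)² = 56.77.
The Normal likelihood contributes (σ²)^(−n/2) exp(−SS/(2σ²)), so the posterior is Inverse-Gamma(α + n/2, β + SS/2) = Inverse-Gamma(5.5, 29.385).
The mode of Inverse-Gamma(a, b) is b/(a+1) = 29.385/6.5 ≈ 4.5208.

σ̂²_MAP = 4.5208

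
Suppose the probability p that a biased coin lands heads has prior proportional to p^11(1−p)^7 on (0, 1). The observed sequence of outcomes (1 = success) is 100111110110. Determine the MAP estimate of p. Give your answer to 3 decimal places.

p̂_MAP = 0.633

The prior density ∝ p^11(1−p)^7 is the kernel of Beta(12, 8).
Data: 8 successes in 12 trials (from the sequence). The binomial likelihood contributes p^8(1−p)^4, so the posterior is Beta(12+8, 8+4) = Beta(20, 12).
For Beta(a, b) with a, b > 1 the mode is (a−1)/(a+b−2) = 19/30 ≈ 0.633.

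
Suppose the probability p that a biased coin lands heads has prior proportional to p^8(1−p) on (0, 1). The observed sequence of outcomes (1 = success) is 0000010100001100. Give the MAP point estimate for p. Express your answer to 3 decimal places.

p̂_MAP = 0.480

The prior density ∝ p^8(1−p)^1 is the kernel of Beta(9, 2).
Data: 4 successes in 16 trials (from the sequence). The binomial likelihood contributes p^4(1−p)^12, so the posterior is Beta(9+4, 2+12) = Beta(13, 14).
For Beta(a, b) with a, b > 1 the mode is (a−1)/(a+b−2) = 12/25 ≈ 0.480.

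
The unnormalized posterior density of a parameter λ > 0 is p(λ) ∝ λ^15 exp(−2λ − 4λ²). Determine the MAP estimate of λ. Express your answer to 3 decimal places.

λ̂_MAP = 1.250

ℓ'(λ) = 15/λ − 2 − 8λ. Setting this to zero and multiplying by λ: 8λ² + 2λ − 15 = 0.
λ = (−2 + √(2² + 4·8·15)) / (2·8) = (−2 + √484) / 16 = (−2 + 22)/16 = 5/4.
ℓ''(λ) = −15/λ² − 8 < 0, confirming a maximum.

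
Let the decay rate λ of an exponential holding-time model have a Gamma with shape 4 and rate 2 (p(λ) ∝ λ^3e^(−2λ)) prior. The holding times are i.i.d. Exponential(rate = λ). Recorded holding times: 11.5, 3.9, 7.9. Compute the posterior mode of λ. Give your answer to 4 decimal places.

The Exponential(rate=λ) likelihood is ∝ λ^n e^(−λΣtᵢ). Here n = 3 and Σtᵢ = 11.5 + 3.9 + 7.9 = 23.3.
Posterior ∝ λ^3e^(−2λ) · λ^3e^(−23.3λ) = λ^6e^(−25.3λ), i.e. Gamma(7, 25.3).
Mode = (a−1)/b = 6/25.3 ≈ 0.2372.

λ̂_MAP = 0.2372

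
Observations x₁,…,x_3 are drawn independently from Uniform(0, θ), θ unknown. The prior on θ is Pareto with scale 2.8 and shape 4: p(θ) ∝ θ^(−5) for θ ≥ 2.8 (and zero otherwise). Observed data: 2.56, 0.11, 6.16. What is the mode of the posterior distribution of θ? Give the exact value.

The Uniform(0, θ) likelihood is θ^(−n) for θ ≥ max(xᵢ), zero otherwise. Here max(xᵢ) = 6.16.
Posterior ∝ θ^(−5) · θ^(−3) = θ^(−8) on θ ≥ max(2.8, 6.16) = 6.16.
This density is strictly decreasing in θ, so the posterior mode lies at the lower boundary of the support.

θ̂_MAP = 6.16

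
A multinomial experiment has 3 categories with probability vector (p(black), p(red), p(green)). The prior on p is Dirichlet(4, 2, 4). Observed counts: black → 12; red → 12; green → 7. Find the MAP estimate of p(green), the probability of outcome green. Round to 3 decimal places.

The posterior is Dirichlet(αᵢ + nᵢ) = Dirichlet(16, 14, 11).
For a Dirichlet(a₁,…,a_K) with all aᵢ > 1, the mode has j-th component (aⱼ − 1)/(Σaᵢ − K).
Here Σaᵢ = 41 and K = 3, so p(green) = (11 − 1)/(41 − 3) = 10/38 ≈ 0.263.

MAP estimate of p(green) = 0.263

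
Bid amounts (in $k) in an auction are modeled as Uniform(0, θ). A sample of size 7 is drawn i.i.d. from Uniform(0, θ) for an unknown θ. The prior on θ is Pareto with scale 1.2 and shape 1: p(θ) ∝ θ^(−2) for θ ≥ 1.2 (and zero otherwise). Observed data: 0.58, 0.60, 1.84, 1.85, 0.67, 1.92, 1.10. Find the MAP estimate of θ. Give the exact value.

θ̂_MAP = 1.92

The Uniform(0, θ) likelihood is θ^(−n) for θ ≥ max(xᵢ), zero otherwise. Here max(xᵢ) = 1.92.
Posterior ∝ θ^(−2) · θ^(−7) = θ^(−9) on θ ≥ max(1.2, 1.92) = 1.92.
This density is strictly decreasing in θ, so the posterior mode lies at the lower boundary of the support.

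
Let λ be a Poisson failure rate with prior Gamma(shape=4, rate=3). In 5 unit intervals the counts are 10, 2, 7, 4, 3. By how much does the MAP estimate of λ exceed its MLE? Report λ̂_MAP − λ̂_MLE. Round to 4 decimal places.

MAP − MLE = -1.5750

Σxᵢ = 26. Posterior is Gamma(30, 8); MAP = (30−1)/8 = 29/8 ≈ 3.62500.
MLE = x̄ = 26/5 ≈ 5.20000.
Difference = 29/8 − 26/5 = -63/40 ≈ -1.5750.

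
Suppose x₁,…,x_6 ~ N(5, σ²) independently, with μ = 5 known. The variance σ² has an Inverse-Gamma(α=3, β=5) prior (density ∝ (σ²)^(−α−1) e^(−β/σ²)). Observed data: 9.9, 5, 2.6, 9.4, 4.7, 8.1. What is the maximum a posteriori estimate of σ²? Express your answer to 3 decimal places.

Sum of squared deviations about the known mean: SS = (9.9−5)² + (5−5)² + (2.6−5)² + (9.4−5)² + (4.7−5)² + (8.1−5)² = 58.83.
The Normal likelihood contributes (σ²)^(−n/2) exp(−SS/(2σ²)), so the posterior is Inverse-Gamma(α + n/2, β + SS/2) = Inverse-Gamma(6, 34.415).
The mode of Inverse-Gamma(a, b) is b/(a+1) = 34.415/7 ≈ 4.916.

σ̂²_MAP = 4.916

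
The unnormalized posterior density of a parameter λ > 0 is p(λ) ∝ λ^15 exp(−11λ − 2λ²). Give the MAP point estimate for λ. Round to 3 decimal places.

ℓ'(λ) = 15/λ − 11 − 4λ. Setting this to zero and multiplying by λ: 4λ² + 11λ − 15 = 0.
λ = (−11 + √(11² + 4·4·15)) / (2·4) = (−11 + √361) / 8 = (−11 + 19)/8 = 1.
ℓ''(λ) = −15/λ² − 4 < 0, confirming a maximum.

λ̂_MAP = 1.000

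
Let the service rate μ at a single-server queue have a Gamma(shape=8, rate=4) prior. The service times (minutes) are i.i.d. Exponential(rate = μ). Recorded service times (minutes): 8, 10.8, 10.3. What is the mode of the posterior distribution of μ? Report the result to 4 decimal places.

The Exponential(rate=μ) likelihood is ∝ μ^n e^(−μΣtᵢ). Here n = 3 and Σtᵢ = 8 + 10.8 + 10.3 = 29.1.
Posterior ∝ μ^7e^(−4μ) · μ^3e^(−29.1μ) = μ^10e^(−33.1μ), i.e. Gamma(11, 33.1).
Mode = (a−1)/b = 10/33.1 ≈ 0.3021.

μ̂_MAP = 0.3021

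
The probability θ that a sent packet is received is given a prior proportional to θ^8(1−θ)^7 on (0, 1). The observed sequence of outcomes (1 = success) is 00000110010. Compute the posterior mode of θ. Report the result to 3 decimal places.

The prior density ∝ θ^8(1−θ)^7 is the kernel of Beta(9, 8).
Data: 3 successes in 11 trials (from the sequence). The binomial likelihood contributes θ^3(1−θ)^8, so the posterior is Beta(9+3, 8+8) = Beta(12, 16).
For Beta(a, b) with a, b > 1 the mode is (a−1)/(a+b−2) = 11/26 ≈ 0.423.

θ̂_MAP = 0.423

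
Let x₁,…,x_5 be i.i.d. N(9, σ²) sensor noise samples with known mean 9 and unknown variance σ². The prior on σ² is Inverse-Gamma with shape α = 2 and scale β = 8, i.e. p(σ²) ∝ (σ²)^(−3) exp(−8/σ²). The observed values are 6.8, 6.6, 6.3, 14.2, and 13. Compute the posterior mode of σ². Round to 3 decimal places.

Sum of squared deviations about the known mean: SS = (6.8−9)² + (6.6−9)² + (6.3−9)² + (14.2−9)² + (13−9)² = 60.93.
The Normal likelihood contributes (σ²)^(−n/2) exp(−SS/(2σ²)), so the posterior is Inverse-Gamma(α + n/2, β + SS/2) = Inverse-Gamma(4.5, 38.465).
The mode of Inverse-Gamma(a, b) is b/(a+1) = 38.465/5.5 ≈ 6.994.

σ̂²_MAP = 6.994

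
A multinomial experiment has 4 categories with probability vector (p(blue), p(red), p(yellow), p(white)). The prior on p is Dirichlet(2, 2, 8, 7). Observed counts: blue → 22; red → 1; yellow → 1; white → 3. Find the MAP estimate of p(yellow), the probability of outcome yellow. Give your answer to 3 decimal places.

MAP estimate of p(yellow) = 0.190

The posterior is Dirichlet(αᵢ + nᵢ) = Dirichlet(24, 3, 9, 10).
For a Dirichlet(a₁,…,a_K) with all aᵢ > 1, the mode has j-th component (aⱼ − 1)/(Σaᵢ − K).
Here Σaᵢ = 46 and K = 4, so p(yellow) = (9 − 1)/(46 − 4) = 8/42 ≈ 0.190.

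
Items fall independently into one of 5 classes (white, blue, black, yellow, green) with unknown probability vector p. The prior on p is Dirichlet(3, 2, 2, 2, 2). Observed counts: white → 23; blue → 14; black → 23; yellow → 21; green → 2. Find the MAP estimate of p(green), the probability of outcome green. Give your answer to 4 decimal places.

The posterior is Dirichlet(αᵢ + nᵢ) = Dirichlet(26, 16, 25, 23, 4).
For a Dirichlet(a₁,…,a_K) with all aᵢ > 1, the mode has j-th component (aⱼ − 1)/(Σaᵢ − K).
Here Σaᵢ = 94 and K = 5, so p(green) = (4 − 1)/(94 − 5) = 3/89 ≈ 0.0337.

MAP estimate of p(green) = 0.0337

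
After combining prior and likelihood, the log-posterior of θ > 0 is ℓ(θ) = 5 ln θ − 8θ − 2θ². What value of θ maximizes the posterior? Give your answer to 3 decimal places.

ℓ'(θ) = 5/θ − 8 − 4θ. Setting this to zero and multiplying by θ: 4θ² + 8θ − 5 = 0.
θ = (−8 + √(8² + 4·4·5)) / (2·4) = (−8 + √144) / 8 = (−8 + 12)/8 = 1/2.
ℓ''(θ) = −5/θ² − 4 < 0, confirming a maximum.

θ̂_MAP = 0.500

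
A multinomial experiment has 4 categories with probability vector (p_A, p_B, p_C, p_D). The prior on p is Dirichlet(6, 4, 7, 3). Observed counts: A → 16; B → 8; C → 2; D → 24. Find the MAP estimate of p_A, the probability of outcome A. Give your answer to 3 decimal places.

The posterior is Dirichlet(αᵢ + nᵢ) = Dirichlet(22, 12, 9, 27).
For a Dirichlet(a₁,…,a_K) with all aᵢ > 1, the mode has j-th component (aⱼ − 1)/(Σaᵢ − K).
Here Σaᵢ = 70 and K = 4, so p_A = (22 − 1)/(70 − 4) = 21/66 ≈ 0.318.

MAP estimate of p_A = 0.318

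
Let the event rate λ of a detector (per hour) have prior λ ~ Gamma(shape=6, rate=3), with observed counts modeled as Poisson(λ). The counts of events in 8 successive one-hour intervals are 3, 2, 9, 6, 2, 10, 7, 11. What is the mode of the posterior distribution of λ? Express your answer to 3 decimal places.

Σxᵢ = 3+2+9+6+2+10+7+11 = 50, with n = 8.
Posterior ∝ λ^5e^(−3λ) · λ^50e^(−8λ) = λ^55e^(−11λ), i.e. Gamma(shape=56, rate=11).
The mode of a Gamma(a, b) with a ≥ 1 (shape–rate) is (a−1)/b = 55/11 ≈ 5.000.

λ̂_MAP = 5.000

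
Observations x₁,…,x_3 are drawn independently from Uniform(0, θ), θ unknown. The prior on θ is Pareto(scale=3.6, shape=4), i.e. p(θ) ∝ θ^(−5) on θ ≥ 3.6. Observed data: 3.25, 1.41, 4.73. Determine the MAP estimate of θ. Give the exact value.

θ̂_MAP = 4.73

The Uniform(0, θ) likelihood is θ^(−n) for θ ≥ max(xᵢ), zero otherwise. Here max(xᵢ) = 4.73.
Posterior ∝ θ^(−5) · θ^(−3) = θ^(−8) on θ ≥ max(3.6, 4.73) = 4.73.
This density is strictly decreasing in θ, so the posterior mode lies at the lower boundary of the support.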